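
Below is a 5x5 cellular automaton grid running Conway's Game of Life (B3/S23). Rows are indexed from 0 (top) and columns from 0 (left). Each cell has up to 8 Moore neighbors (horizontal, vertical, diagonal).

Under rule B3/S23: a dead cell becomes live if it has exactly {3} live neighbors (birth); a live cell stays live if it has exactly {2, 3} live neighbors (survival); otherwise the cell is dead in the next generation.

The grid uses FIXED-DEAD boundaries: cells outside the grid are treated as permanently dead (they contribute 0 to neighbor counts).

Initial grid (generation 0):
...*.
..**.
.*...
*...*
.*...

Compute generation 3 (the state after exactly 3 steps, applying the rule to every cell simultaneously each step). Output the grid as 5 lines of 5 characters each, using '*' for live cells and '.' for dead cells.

Simulating step by step:
Generation 0 (given above): 7 live cells
Generation 1: 9 live cells
..**.
..**.
.***.
**...
.....
Generation 2: 7 live cells
..**.
....*
*..*.
**...
.....
Generation 3: 7 live cells
(generation 3 grid is the final answer)

Answer: ...*.
..*.*
**...
**...
.....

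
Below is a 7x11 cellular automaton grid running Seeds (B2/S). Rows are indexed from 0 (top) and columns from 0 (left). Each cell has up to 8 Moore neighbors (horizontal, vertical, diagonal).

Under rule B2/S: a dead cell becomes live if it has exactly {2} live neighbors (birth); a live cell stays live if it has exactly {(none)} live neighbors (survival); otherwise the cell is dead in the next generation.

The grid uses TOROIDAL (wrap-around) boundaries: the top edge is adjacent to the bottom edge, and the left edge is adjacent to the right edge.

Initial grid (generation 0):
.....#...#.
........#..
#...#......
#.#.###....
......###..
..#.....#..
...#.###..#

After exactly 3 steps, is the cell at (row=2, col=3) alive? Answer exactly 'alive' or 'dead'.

Answer: alive

Derivation:
Simulating step by step:
Generation 0 (given above): 20 live cells
Generation 1: 16 live cells
..........#
....##...##
......##..#
........#.#
..#.#....#.
...##......
..#........
Generation 2: 17 live cells
#..###.....
.......##..
....#......
#..#.##....
.....#..#.#
.#...#.....
....#......
Generation 3: 20 live cells
......###..
......#....
...#....#..
.......#.##
.##....#.#.
#.....#..#.
###...#....

Cell (2,3) at generation 3: 1 -> alive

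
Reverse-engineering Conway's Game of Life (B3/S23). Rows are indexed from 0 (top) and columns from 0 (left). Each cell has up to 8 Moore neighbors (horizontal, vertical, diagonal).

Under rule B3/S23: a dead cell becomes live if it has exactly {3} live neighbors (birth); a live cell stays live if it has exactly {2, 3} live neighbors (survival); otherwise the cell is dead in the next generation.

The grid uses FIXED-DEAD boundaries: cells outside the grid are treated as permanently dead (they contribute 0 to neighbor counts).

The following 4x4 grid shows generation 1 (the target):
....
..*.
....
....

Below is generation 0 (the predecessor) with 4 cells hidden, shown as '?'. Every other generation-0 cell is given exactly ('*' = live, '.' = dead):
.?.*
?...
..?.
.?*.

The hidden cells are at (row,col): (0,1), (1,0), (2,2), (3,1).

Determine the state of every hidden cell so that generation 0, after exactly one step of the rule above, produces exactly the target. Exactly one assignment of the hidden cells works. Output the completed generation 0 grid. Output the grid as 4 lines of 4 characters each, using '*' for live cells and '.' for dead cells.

Answer: .*.*
....
..*.
..*.

Derivation:
Hidden generation-0 cells (in order): (0,1), (1,0), (2,2), (3,1).
A hidden cell only influences target cells in its own 3x3 neighborhood. Try each of the 2^4 = 16 assignments, step the completed generation 0 forward once under B3/S23, and compare with the target:
  (0,1)=. (1,0)=. (2,2)=. (3,1)=. -> step gives (1,2)='.' but target has '*' -> reject
  (0,1)=. (1,0)=. (2,2)=. (3,1)=* -> step gives (1,2)='.' but target has '*' -> reject
  (0,1)=. (1,0)=. (2,2)=* (3,1)=. -> step gives (1,2)='.' but target has '*' -> reject
  (0,1)=. (1,0)=. (2,2)=* (3,1)=* -> step gives (1,2)='.' but target has '*' -> reject
  (0,1)=. (1,0)=* (2,2)=. (3,1)=. -> step gives (1,2)='.' but target has '*' -> reject
  (0,1)=. (1,0)=* (2,2)=. (3,1)=* -> step gives (1,2)='.' but target has '*' -> reject
  (0,1)=. (1,0)=* (2,2)=* (3,1)=. -> step gives (1,2)='.' but target has '*' -> reject
  (0,1)=. (1,0)=* (2,2)=* (3,1)=* -> step gives (1,2)='.' but target has '*' -> reject
  (0,1)=* (1,0)=. (2,2)=. (3,1)=. -> step gives (1,2)='.' but target has '*' -> reject
  (0,1)=* (1,0)=. (2,2)=. (3,1)=* -> step gives (1,2)='.' but target has '*' -> reject
  (0,1)=* (1,0)=. (2,2)=* (3,1)=. -> step reproduces the target at every cell -> ACCEPT
  (0,1)=* (1,0)=. (2,2)=* (3,1)=* -> step gives (2,1)='*' but target has '.' -> reject
  (0,1)=* (1,0)=* (2,2)=. (3,1)=. -> step gives (1,2)='.' but target has '*' -> reject
  (0,1)=* (1,0)=* (2,2)=. (3,1)=* -> step gives (1,2)='.' but target has '*' -> reject
  (0,1)=* (1,0)=* (2,2)=* (3,1)=. -> step gives (1,1)='*' but target has '.' -> reject
  (0,1)=* (1,0)=* (2,2)=* (3,1)=* -> step gives (1,1)='*' but target has '.' -> reject
Unique solution: (0,1)=live, (1,0)=dead, (2,2)=live, (3,1)=dead.
Check: live-neighbor counts of every cell in the completed generation 0:
1020
1232
0212
0212
Applying B3/S23 to generation 0 with these counts gives:
....
..*.
....
....
which matches the target exactly.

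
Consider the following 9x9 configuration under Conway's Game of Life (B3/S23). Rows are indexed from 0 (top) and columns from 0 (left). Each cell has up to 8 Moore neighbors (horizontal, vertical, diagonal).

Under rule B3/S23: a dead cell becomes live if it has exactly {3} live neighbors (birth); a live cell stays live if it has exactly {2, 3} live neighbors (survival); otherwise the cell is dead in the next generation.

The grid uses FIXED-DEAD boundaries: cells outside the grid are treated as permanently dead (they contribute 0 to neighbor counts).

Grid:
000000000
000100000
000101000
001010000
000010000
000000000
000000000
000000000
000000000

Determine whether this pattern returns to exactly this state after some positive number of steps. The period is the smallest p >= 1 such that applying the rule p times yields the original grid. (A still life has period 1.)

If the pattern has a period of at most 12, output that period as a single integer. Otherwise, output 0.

Answer: 2

Derivation:
Simulating and comparing each generation to the original:
Gen 0 (original, given above): 6 live cells
Gen 1: 6 live cells, differs from original
Gen 2: 6 live cells, MATCHES original -> period = 2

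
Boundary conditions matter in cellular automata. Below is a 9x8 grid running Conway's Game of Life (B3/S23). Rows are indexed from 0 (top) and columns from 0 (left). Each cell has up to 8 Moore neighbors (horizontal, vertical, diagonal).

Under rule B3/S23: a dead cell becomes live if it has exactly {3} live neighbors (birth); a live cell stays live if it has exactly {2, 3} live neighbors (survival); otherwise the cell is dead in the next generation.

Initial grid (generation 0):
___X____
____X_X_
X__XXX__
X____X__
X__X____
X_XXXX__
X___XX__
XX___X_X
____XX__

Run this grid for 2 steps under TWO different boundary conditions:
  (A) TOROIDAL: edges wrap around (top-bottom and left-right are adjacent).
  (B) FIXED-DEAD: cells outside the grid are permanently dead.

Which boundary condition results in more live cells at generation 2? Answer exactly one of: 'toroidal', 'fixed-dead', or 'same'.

Under TOROIDAL boundary, generation 2:
____XX__
________
__X_X_XX
_X_X_X__
___X_X__
X_X_X__X
__X___X_
XX___XXX
XX__XXX_
Population = 27

Under FIXED-DEAD boundary, generation 2:
________
________
__X_X___
XX_X_XX_
X__X_XX_
X_X_X___
X_X_____
XX___X__
_____X__
Population = 20

Comparison: toroidal=27, fixed-dead=20 -> toroidal

Answer: toroidal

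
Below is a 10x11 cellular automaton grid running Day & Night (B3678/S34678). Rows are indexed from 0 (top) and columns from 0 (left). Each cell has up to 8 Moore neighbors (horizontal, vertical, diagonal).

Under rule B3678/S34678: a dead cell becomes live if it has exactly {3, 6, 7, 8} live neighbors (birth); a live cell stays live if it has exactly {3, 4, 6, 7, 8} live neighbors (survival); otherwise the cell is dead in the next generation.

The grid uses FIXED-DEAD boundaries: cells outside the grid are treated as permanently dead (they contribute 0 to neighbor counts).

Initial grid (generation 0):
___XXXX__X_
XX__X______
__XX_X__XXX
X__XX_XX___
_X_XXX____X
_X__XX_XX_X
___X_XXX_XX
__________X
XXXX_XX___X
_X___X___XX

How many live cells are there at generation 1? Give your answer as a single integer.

Simulating step by step:
Generation 0 (given above): 48 live cells
Generation 1: 43 live cells
____XX_____
______X_X_X
X_XX_XXX___
_X__X_X_X_X
X__XX___XX_
____X_XXX_X
_____XXX_XX
_X_X___X__X
_XX_X_____X
XX__X_X____
Population at generation 1: 43

Answer: 43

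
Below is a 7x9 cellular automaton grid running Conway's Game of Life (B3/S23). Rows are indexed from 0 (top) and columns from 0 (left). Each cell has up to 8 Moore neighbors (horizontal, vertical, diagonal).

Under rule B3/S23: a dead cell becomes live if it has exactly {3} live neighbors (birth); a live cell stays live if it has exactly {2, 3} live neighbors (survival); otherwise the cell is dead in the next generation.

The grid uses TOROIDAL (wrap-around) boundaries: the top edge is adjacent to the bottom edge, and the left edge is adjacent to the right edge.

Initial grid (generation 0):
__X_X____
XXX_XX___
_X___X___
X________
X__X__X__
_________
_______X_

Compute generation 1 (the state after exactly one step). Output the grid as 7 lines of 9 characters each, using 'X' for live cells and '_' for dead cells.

Simulating step by step:
Generation 0 (given above): 14 live cells
Generation 1: 12 live cells
(generation 1 grid is the final answer)

Answer: __X_XX___
X_X_XX___
__X_XX___
XX_______
_________
_________
_________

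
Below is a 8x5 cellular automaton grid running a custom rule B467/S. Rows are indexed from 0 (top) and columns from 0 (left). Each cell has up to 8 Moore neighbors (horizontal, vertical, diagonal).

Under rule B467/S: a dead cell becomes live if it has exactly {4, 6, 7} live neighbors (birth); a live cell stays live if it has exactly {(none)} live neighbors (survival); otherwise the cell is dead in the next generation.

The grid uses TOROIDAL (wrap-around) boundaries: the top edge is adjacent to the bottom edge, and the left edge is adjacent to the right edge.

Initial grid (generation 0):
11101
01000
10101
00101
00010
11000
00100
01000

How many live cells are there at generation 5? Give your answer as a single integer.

Answer: 0

Derivation:
Simulating step by step:
Generation 0 (given above): 15 live cells
Generation 1: 9 live cells
00000
10111
01010
00000
00000
00000
01000
10100
Generation 2: 5 live cells
01011
00000
00101
00000
00000
00000
00000
00000
Generation 3: 1 live cells
00000
00010
00000
00000
00000
00000
00000
00000
Generation 4: 0 live cells
00000
00000
00000
00000
00000
00000
00000
00000
Generation 5: 0 live cells
00000
00000
00000
00000
00000
00000
00000
00000
Population at generation 5: 0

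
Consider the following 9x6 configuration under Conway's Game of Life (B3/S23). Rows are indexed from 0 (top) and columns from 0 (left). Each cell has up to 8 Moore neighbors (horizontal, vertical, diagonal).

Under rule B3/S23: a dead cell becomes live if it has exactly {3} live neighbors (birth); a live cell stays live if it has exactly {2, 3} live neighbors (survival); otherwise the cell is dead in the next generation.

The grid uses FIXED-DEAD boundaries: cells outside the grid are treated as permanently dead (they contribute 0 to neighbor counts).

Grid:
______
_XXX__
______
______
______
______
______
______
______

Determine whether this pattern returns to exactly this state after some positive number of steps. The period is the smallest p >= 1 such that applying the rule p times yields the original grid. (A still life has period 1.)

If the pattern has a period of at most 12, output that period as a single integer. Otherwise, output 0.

Simulating and comparing each generation to the original:
Gen 0 (original, given above): 3 live cells
Gen 1: 3 live cells, differs from original
Gen 2: 3 live cells, MATCHES original -> period = 2

Answer: 2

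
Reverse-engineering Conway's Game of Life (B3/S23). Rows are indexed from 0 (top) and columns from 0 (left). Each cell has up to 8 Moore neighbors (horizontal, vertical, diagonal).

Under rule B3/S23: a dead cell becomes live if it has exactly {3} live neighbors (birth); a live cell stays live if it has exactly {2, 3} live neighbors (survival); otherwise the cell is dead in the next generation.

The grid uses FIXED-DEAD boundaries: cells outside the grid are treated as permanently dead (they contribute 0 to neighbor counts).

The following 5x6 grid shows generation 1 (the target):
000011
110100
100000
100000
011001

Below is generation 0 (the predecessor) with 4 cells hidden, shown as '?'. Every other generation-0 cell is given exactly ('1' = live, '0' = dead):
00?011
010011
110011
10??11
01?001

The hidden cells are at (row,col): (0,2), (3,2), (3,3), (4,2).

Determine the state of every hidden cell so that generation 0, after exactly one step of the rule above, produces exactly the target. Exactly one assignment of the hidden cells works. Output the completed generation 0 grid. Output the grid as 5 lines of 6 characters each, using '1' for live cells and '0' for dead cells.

Answer: 000011
010011
110011
101111
011001

Derivation:
Hidden generation-0 cells (in order): (0,2), (3,2), (3,3), (4,2).
A hidden cell only influences target cells in its own 3x3 neighborhood. Try each of the 2^4 = 16 assignments, step the completed generation 0 forward once under B3/S23, and compare with the target:
  (0,2)=0 (3,2)=0 (3,3)=0 (4,2)=0 -> step gives (2,1)='1' but target has '0' -> reject
  (0,2)=0 (3,2)=0 (3,3)=0 (4,2)=1 -> step gives (2,1)='1' but target has '0' -> reject
  (0,2)=0 (3,2)=0 (3,3)=1 (4,2)=0 -> step gives (2,1)='1' but target has '0' -> reject
  (0,2)=0 (3,2)=0 (3,3)=1 (4,2)=1 -> step gives (2,1)='1' but target has '0' -> reject
  (0,2)=0 (3,2)=1 (3,3)=0 (4,2)=0 -> step gives (2,2)='1' but target has '0' -> reject
  (0,2)=0 (3,2)=1 (3,3)=0 (4,2)=1 -> step gives (2,2)='1' but target has '0' -> reject
  (0,2)=0 (3,2)=1 (3,3)=1 (4,2)=0 -> step gives (3,2)='1' but target has '0' -> reject
  (0,2)=0 (3,2)=1 (3,3)=1 (4,2)=1 -> step reproduces the target at every cell -> ACCEPT
  (0,2)=1 (3,2)=0 (3,3)=0 (4,2)=0 -> step gives (0,3)='1' but target has '0' -> reject
  (0,2)=1 (3,2)=0 (3,3)=0 (4,2)=1 -> step gives (0,3)='1' but target has '0' -> reject
  (0,2)=1 (3,2)=0 (3,3)=1 (4,2)=0 -> step gives (0,3)='1' but target has '0' -> reject
  (0,2)=1 (3,2)=0 (3,3)=1 (4,2)=1 -> step gives (0,3)='1' but target has '0' -> reject
  (0,2)=1 (3,2)=1 (3,3)=0 (4,2)=0 -> step gives (0,3)='1' but target has '0' -> reject
  (0,2)=1 (3,2)=1 (3,3)=0 (4,2)=1 -> step gives (0,3)='1' but target has '0' -> reject
  (0,2)=1 (3,2)=1 (3,3)=1 (4,2)=0 -> step gives (0,3)='1' but target has '0' -> reject
  (0,2)=1 (3,2)=1 (3,3)=1 (4,2)=1 -> step gives (0,3)='1' but target has '0' -> reject
Unique solution: (0,2)=dead, (3,2)=live, (3,3)=live, (4,2)=live.
Check: live-neighbor counts of every cell in the completed generation 0:
111233
322355
344565
364454
233442
Applying B3/S23 to generation 0 with these counts gives:
000011
110100
100000
100000
011001
which matches the target exactly.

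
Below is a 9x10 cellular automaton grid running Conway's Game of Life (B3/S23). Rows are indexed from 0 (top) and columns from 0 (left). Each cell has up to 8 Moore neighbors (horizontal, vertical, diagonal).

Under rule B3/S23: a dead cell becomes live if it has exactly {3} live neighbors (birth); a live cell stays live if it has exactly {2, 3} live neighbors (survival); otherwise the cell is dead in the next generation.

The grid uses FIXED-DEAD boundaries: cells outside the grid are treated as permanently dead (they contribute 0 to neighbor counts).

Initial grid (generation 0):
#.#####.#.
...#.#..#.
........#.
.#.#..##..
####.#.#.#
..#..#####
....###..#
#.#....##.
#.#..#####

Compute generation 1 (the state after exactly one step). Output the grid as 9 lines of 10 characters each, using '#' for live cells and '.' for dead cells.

Answer: ..##.###..
..##.##.##
..#.#.#.#.
##.##.##..
#..#.#...#
..#......#
.#.##....#
...##.....
......#..#

Derivation:
Simulating step by step:
Generation 0 (given above): 43 live cells
Generation 1: 35 live cells
(generation 1 grid is the final answer)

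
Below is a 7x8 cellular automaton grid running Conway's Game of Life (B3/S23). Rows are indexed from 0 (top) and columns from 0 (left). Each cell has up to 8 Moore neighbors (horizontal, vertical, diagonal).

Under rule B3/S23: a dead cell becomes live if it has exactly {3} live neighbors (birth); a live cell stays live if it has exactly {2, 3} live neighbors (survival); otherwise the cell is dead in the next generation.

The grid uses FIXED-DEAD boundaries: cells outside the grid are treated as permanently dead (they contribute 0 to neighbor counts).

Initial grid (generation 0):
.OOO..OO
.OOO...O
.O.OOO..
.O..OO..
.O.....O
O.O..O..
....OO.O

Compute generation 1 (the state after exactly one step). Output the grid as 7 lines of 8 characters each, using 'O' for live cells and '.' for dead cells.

Answer: .O.O..OO
O....O.O
OO...OO.
OO.O.OO.
OOO.OOO.
.O..OO..
....OOO.

Derivation:
Simulating step by step:
Generation 0 (given above): 24 live cells
Generation 1: 28 live cells
(generation 1 grid is the final answer)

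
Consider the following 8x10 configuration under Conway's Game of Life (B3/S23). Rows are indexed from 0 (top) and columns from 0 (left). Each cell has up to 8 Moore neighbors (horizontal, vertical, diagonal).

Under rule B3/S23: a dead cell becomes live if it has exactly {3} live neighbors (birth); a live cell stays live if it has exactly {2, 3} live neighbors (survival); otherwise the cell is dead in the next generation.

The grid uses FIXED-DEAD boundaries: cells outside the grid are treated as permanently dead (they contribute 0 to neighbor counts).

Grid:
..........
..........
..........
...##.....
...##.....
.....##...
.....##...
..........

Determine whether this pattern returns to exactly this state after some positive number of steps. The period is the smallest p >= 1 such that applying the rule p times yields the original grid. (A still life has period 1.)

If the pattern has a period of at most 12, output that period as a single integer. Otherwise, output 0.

Simulating and comparing each generation to the original:
Gen 0 (original, given above): 8 live cells
Gen 1: 6 live cells, differs from original
Gen 2: 8 live cells, MATCHES original -> period = 2

Answer: 2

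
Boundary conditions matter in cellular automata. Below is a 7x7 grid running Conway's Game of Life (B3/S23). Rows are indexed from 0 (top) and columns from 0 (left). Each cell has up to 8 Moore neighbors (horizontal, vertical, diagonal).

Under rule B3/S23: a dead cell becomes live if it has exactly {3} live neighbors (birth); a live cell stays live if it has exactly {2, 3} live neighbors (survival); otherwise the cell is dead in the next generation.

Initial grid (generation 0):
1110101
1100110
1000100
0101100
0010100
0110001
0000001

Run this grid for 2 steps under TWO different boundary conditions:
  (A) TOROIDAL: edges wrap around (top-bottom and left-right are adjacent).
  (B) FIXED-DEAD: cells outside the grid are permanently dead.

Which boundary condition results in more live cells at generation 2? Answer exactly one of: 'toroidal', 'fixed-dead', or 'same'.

Answer: toroidal

Derivation:
Under TOROIDAL boundary, generation 2:
0010110
0010110
1010101
0010100
1000000
1111010
1000011
Population = 21

Under FIXED-DEAD boundary, generation 2:
0110100
0010100
0010110
0110110
0000001
0011010
0010000
Population = 17

Comparison: toroidal=21, fixed-dead=17 -> toroidal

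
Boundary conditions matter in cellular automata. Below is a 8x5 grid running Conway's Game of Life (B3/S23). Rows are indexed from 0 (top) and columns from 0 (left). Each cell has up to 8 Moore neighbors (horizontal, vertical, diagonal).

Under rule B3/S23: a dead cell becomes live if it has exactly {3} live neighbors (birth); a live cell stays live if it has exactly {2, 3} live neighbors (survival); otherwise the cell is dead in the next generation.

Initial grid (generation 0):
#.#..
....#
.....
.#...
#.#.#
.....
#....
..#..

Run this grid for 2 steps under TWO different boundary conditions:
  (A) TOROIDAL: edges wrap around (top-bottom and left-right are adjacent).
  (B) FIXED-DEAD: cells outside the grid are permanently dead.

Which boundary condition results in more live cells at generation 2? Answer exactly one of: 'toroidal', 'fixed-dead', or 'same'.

Answer: toroidal

Derivation:
Under TOROIDAL boundary, generation 2:
.....
.....
.....
##...
..#..
.#..#
#....
.....
Population = 6

Under FIXED-DEAD boundary, generation 2:
.....
.....
.....
.....
###..
.....
.....
.....
Population = 3

Comparison: toroidal=6, fixed-dead=3 -> toroidal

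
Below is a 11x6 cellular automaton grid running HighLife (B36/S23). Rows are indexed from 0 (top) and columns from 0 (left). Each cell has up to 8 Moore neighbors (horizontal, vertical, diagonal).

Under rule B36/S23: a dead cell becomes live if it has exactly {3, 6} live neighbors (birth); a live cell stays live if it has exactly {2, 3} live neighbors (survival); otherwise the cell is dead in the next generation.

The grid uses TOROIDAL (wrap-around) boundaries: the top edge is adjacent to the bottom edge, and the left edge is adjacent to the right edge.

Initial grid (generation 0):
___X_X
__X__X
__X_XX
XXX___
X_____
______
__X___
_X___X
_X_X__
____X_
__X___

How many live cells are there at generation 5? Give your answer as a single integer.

Simulating step by step:
Generation 0 (given above): 18 live cells
Generation 1: 22 live cells
__XXX_
X_X__X
__X_XX
X_XX__
X_____
______
______
XX____
X_X_X_
__XX__
___XX_
Generation 2: 21 live cells
_XX___
X_XX__
__X_X_
X_XXX_
_X____
______
______
XX___X
X_X__X
_XX__X
______
Generation 3: 20 live cells
_XXX__
______
____X_
__X_XX
_XXX__
______
X_____
_X___X
_XX_X_
_XX__X
X_____
Generation 4: 29 live cells
_XX___
__XX__
___XXX
_XX_XX
_XXXX_
_XX___
X_____
_XX__X
___XXX
__XX_X
X__X__
Generation 5: 23 live cells
_X____
_X____
XX___X
_X____
____XX
X_____
X_____
_XXX_X
_X___X
X_X_XX
X__XX_
Population at generation 5: 23

Answer: 23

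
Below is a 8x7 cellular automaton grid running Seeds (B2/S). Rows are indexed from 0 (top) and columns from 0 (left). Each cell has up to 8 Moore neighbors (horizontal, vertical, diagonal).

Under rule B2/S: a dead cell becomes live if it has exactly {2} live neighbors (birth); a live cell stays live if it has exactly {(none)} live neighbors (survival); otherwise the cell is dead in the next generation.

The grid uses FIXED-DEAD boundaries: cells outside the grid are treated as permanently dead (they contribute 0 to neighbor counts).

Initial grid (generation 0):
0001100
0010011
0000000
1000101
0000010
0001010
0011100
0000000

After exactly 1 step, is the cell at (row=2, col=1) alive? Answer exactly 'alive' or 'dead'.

Answer: alive

Derivation:
Simulating step by step:
Generation 0 (given above): 14 live cells
Generation 1: 10 live cells
0010001
0000000
0101100
0000000
0001000
0000001
0000010
0010100

Cell (2,1) at generation 1: 1 -> alive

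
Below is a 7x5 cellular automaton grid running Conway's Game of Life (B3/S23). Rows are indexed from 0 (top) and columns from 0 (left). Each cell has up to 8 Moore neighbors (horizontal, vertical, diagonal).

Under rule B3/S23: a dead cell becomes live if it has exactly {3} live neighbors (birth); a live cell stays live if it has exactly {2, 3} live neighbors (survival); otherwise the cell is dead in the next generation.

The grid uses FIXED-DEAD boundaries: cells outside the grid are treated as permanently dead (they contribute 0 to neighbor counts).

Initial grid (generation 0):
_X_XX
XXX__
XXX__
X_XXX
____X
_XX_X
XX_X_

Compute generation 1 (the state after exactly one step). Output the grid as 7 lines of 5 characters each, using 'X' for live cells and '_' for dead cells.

Answer: XX_X_
_____
_____
X_X_X
____X
XXX_X
XX_X_

Derivation:
Simulating step by step:
Generation 0 (given above): 20 live cells
Generation 1: 14 live cells
(generation 1 grid is the final answer)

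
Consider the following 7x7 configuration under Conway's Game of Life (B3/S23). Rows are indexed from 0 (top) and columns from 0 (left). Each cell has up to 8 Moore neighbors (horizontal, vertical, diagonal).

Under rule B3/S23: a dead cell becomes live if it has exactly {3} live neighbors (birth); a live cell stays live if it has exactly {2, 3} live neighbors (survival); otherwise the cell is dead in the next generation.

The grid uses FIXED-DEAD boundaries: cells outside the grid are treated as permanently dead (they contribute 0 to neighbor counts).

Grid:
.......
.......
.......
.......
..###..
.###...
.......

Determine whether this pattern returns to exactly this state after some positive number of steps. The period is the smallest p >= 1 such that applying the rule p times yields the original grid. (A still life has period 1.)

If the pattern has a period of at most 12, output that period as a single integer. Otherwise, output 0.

Answer: 2

Derivation:
Simulating and comparing each generation to the original:
Gen 0 (original, given above): 6 live cells
Gen 1: 6 live cells, differs from original
Gen 2: 6 live cells, MATCHES original -> period = 2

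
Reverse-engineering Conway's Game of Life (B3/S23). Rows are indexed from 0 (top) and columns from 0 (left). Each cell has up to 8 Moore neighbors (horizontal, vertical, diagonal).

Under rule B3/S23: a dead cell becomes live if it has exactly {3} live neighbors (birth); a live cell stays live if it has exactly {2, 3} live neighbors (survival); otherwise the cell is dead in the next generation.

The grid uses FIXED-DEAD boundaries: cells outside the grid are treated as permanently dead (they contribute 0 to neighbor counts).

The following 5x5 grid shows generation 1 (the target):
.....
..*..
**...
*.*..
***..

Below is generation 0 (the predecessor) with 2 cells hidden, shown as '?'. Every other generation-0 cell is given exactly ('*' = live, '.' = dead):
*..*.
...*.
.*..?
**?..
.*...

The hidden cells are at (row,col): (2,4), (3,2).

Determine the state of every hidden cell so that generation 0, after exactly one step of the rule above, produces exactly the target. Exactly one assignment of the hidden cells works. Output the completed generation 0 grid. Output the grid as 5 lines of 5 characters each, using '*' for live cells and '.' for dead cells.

Answer: *..*.
...*.
.*...
***..
.*...

Derivation:
Hidden generation-0 cells (in order): (2,4), (3,2).
A hidden cell only influences target cells in its own 3x3 neighborhood. Try each of the 2^2 = 4 assignments, step the completed generation 0 forward once under B3/S23, and compare with the target:
  (2,4)=. (3,2)=. -> step gives (2,2)='*' but target has '.' -> reject
  (2,4)=. (3,2)=* -> step reproduces the target at every cell -> ACCEPT
  (2,4)=* (3,2)=. -> step gives (1,3)='*' but target has '.' -> reject
  (2,4)=* (3,2)=* -> step gives (1,3)='*' but target has '.' -> reject
Unique solution: (2,4)=dead, (3,2)=live.
Check: live-neighbor counts of every cell in the completed generation 0:
01212
22312
33421
34310
33310
Applying B3/S23 to generation 0 with these counts gives:
.....
..*..
**...
*.*..
***..
which matches the target exactly.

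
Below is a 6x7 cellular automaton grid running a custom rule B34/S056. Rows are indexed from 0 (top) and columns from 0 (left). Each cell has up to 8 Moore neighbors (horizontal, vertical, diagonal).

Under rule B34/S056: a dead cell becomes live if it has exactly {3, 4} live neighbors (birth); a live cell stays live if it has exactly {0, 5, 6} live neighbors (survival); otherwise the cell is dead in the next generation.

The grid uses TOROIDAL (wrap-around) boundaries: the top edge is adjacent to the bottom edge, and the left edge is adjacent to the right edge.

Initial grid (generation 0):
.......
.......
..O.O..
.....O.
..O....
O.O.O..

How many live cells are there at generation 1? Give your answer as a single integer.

Answer: 8

Derivation:
Simulating step by step:
Generation 0 (given above): 7 live cells
Generation 1: 8 live cells
.......
.......
..O....
...O...
.O.O...
OO.OO..
Population at generation 1: 8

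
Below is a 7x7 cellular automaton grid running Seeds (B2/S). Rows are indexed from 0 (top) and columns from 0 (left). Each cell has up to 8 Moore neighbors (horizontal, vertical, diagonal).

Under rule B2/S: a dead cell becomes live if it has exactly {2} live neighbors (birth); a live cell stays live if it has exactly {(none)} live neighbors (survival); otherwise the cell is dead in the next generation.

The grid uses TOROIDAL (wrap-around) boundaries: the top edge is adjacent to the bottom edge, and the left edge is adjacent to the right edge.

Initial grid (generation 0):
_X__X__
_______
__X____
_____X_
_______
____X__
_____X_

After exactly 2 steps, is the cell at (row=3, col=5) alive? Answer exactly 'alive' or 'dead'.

Simulating step by step:
Generation 0 (given above): 6 live cells
Generation 1: 8 live cells
_____X_
_XXX___
_______
_______
____XX_
_____X_
___X___
Generation 2: 11 live cells
_X_____
____X__
_X_X___
____XX_
______X
___X__X
_____XX

Cell (3,5) at generation 2: 1 -> alive

Answer: alive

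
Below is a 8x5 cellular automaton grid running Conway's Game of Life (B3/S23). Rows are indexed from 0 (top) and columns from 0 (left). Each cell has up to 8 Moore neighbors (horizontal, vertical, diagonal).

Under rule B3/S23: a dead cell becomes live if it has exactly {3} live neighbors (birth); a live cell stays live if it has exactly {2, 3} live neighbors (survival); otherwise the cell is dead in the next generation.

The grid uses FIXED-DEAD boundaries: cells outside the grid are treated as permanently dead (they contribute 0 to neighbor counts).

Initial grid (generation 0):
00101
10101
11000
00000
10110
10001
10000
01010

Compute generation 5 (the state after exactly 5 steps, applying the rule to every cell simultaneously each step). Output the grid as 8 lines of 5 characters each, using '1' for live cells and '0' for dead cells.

Answer: 01100
10100
10000
01000
00000
00100
01000
00000

Derivation:
Simulating step by step:
Generation 0 (given above): 15 live cells
Generation 1: 13 live cells
01000
10100
11000
10100
01010
10010
11000
00000
Generation 2: 13 live cells
01000
10100
10100
10100
11010
10000
11000
00000
Generation 3: 14 live cells
01000
10100
10110
10110
10100
00100
11000
00000
Generation 4: 10 live cells
01000
10110
10000
10000
00100
10100
01000
00000
Generation 5: 8 live cells
(generation 5 grid is the final answer)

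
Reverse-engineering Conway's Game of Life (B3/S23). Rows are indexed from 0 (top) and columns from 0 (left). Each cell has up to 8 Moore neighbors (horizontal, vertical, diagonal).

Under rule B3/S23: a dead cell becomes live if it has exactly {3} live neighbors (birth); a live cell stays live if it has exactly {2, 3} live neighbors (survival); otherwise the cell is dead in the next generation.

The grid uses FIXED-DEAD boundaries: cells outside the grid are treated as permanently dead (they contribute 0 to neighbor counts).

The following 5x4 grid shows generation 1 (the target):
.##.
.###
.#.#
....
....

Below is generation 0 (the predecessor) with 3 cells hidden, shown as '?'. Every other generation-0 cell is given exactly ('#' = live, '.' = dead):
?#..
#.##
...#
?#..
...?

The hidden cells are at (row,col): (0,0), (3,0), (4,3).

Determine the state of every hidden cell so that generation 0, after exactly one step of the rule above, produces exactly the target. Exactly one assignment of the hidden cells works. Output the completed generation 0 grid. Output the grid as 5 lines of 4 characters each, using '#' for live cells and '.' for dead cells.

Answer: .#..
#.##
...#
.#..
....

Derivation:
Hidden generation-0 cells (in order): (0,0), (3,0), (4,3).
A hidden cell only influences target cells in its own 3x3 neighborhood. Try each of the 2^3 = 8 assignments, step the completed generation 0 forward once under B3/S23, and compare with the target:
  (0,0)=. (3,0)=. (4,3)=. -> step reproduces the target at every cell -> ACCEPT
  (0,0)=. (3,0)=. (4,3)=# -> step gives (3,2)='#' but target has '.' -> reject
  (0,0)=. (3,0)=# (4,3)=. -> step gives (2,0)='#' but target has '.' -> reject
  (0,0)=. (3,0)=# (4,3)=# -> step gives (2,0)='#' but target has '.' -> reject
  (0,0)=# (3,0)=. (4,3)=. -> step gives (0,0)='#' but target has '.' -> reject
  (0,0)=# (3,0)=. (4,3)=# -> step gives (0,0)='#' but target has '.' -> reject
  (0,0)=# (3,0)=# (4,3)=. -> step gives (0,0)='#' but target has '.' -> reject
  (0,0)=# (3,0)=# (4,3)=# -> step gives (0,0)='#' but target has '.' -> reject
Unique solution: (0,0)=dead, (3,0)=dead, (4,3)=dead.
Check: live-neighbor counts of every cell in the completed generation 0:
2232
1332
2342
1021
1110
Applying B3/S23 to generation 0 with these counts gives:
.##.
.###
.#.#
....
....
which matches the target exactly.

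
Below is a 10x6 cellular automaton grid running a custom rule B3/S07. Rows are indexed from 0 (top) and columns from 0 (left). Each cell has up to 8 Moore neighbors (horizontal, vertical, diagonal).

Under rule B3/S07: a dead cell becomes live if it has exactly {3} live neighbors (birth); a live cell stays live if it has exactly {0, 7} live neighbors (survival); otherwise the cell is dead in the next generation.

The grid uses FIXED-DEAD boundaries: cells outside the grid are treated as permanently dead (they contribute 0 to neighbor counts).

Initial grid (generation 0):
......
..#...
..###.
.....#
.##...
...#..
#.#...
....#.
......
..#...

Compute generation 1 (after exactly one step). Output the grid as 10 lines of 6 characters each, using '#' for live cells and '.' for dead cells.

Simulating step by step:
Generation 0 (given above): 12 live cells
Generation 1: 6 live cells
(generation 1 grid is the final answer)

Answer: ......
......
......
.#..#.
......
......
#..#..
....#.
......
..#...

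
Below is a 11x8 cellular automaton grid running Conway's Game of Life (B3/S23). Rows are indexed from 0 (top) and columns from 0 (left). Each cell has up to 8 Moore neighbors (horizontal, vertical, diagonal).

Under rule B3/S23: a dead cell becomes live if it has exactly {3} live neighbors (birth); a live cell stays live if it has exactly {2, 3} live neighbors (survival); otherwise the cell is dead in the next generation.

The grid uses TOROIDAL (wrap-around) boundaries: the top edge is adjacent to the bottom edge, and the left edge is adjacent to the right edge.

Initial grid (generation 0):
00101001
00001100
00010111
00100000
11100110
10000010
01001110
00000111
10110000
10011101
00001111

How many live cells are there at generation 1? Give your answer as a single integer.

Simulating step by step:
Generation 0 (given above): 36 live cells
Generation 1: 30 live cells
00000001
00000001
00010110
10111000
10100110
10101000
10001000
11110001
11110000
11100000
00000000
Population at generation 1: 30

Answer: 30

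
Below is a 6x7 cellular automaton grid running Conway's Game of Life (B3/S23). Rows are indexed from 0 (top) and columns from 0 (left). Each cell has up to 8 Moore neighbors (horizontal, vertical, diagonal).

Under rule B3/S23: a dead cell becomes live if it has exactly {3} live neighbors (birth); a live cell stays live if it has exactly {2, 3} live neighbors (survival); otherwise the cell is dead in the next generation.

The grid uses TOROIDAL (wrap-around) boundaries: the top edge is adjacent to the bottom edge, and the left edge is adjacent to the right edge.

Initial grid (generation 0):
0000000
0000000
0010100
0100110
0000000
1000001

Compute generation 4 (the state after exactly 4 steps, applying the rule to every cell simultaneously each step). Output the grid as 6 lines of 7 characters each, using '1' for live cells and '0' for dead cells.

Answer: 0000010
0000000
0000110
0000111
1000100
0000011

Derivation:
Simulating step by step:
Generation 0 (given above): 7 live cells
Generation 1: 9 live cells
0000000
0000000
0001110
0001110
1000011
0000000
Generation 2: 7 live cells
0000000
0000100
0001010
0001000
0000011
0000001
Generation 3: 8 live cells
0000000
0000100
0001000
0000011
0000011
0000011
Generation 4: 10 live cells
(generation 4 grid is the final answer)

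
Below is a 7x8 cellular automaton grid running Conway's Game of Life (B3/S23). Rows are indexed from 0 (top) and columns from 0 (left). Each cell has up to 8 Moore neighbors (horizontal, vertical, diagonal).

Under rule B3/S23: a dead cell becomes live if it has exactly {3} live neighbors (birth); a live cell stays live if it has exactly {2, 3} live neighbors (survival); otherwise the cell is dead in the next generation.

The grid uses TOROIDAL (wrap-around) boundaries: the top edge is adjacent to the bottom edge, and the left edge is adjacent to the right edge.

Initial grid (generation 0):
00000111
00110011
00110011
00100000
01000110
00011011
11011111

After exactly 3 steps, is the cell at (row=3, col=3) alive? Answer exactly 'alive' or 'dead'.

Answer: dead

Derivation:
Simulating step by step:
Generation 0 (given above): 26 live cells
Generation 1: 23 live cells
01000000
10111000
01000011
01110101
00111111
01010000
00110000
Generation 2: 17 live cells
01001000
10110001
00000111
01000000
00000101
01000110
01010000
Generation 3: 27 live cells
01001000
11111101
01100011
10000101
10000100
10101110
11001100

Cell (3,3) at generation 3: 0 -> dead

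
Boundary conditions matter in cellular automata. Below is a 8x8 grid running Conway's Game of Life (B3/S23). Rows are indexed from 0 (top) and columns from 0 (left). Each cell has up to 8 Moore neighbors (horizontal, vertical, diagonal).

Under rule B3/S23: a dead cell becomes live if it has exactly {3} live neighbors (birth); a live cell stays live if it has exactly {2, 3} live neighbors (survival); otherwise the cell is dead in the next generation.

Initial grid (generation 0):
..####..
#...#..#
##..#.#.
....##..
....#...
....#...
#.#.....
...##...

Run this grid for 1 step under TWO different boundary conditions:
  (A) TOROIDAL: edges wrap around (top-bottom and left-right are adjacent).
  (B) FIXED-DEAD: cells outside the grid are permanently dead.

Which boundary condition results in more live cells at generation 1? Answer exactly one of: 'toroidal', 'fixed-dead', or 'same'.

Under TOROIDAL boundary, generation 1:
..#..#..
#.#...##
##.##.#.
...##...
...##...
...#....
....#...
.#...#..
Population = 19

Under FIXED-DEAD boundary, generation 1:
...###..
#.#...#.
##.##.#.
...##...
...##...
...#....
....#...
...#....
Population = 18

Comparison: toroidal=19, fixed-dead=18 -> toroidal

Answer: toroidal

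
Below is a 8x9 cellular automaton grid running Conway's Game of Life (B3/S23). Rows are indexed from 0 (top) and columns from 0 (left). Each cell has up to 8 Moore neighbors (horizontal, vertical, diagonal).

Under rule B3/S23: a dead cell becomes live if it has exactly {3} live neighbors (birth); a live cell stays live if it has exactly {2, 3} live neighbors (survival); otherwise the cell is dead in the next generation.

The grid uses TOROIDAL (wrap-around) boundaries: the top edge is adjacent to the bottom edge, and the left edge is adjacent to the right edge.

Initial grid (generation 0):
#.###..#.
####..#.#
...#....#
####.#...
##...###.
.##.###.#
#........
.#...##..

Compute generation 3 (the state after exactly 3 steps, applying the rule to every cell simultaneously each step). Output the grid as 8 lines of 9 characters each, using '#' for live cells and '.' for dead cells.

Answer: ..##.##..
.#...#...
......#..
.....#...
#.....#..
#....#...
##....#..
#.##.....

Derivation:
Simulating step by step:
Generation 0 (given above): 33 live cells
Generation 1: 23 live cells
....#..#.
.........
.......##
...#.#.#.
.......#.
..#.#...#
#.#.#..#.
#######.#
Generation 2: 26 live cells
###.#.###
.......##
......###
.......#.
...##.###
.#.....##
......##.
#.#...#..
Generation 3: 18 live cells
(generation 3 grid is the final answer)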